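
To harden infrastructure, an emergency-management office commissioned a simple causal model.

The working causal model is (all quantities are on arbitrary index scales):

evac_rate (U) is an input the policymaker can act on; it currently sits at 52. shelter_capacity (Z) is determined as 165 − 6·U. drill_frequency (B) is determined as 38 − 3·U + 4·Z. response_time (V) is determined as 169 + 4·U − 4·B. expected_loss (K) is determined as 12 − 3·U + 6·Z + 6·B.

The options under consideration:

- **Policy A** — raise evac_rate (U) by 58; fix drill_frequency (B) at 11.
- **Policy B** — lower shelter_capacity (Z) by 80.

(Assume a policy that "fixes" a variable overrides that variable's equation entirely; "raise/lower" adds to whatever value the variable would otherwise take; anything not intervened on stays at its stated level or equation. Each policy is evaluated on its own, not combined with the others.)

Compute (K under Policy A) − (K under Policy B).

4440

Policy A (U + 58, B := 11):
  U = 52 + 58 = 110
  Z = 165 − 6·110 = -495
  B = 11
  K = 12 − 3·110 + 6·(-495) + 6·11 = -3222
Policy B (Z − 80):
  U = 52
  Z = 165 − 6·52 (−80 from intervention) = -227
  B = 38 − 3·52 + 4·(-227) = -1026
  K = 12 − 3·52 + 6·(-227) + 6·(-1026) = -7662
K: -3222 − (-7662) = 4440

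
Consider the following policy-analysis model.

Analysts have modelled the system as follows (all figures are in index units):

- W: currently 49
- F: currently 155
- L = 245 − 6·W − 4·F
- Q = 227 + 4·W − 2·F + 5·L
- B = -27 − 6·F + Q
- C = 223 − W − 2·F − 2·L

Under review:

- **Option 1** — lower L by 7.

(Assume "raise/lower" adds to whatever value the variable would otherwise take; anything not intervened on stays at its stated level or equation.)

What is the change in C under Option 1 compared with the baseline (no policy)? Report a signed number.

14

Baseline:
  W = 49
  F = 155
  L = 245 − 6·49 − 4·155 = -669
  C = 223 − 49 − 2·155 − 2·(-669) = 1202
Option 1 (L − 7):
  W = 49
  F = 155
  L = 245 − 6·49 − 4·155 (−7 from intervention) = -676
  C = 223 − 49 − 2·155 − 2·(-676) = 1216
Change in C: 1216 − 1202 = 14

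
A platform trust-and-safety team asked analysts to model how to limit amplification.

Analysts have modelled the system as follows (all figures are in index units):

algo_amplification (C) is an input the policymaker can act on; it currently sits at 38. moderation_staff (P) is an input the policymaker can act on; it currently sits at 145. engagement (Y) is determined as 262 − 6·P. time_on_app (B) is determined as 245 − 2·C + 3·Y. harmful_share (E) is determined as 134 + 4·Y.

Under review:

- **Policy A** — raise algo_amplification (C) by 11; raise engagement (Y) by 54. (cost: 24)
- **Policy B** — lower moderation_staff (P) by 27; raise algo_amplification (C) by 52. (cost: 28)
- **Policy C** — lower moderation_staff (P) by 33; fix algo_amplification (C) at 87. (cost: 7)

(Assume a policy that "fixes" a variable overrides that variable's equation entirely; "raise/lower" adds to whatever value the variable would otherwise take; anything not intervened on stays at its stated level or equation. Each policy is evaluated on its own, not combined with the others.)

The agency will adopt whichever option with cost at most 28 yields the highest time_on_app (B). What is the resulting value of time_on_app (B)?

Policy A (C + 11, Y + 54):
  C = 38 + 11 = 49
  P = 145
  Y = 262 − 6·145 (+54 from intervention) = -554
  B = 245 − 2·49 + 3·(-554) = -1515
Policy B (P − 27, C + 52):
  C = 38 + 52 = 90
  P = 145 − 27 = 118
  Y = 262 − 6·118 = -446
  B = 245 − 2·90 + 3·(-446) = -1273
Policy C (P − 33, C := 87):
  C = 87
  P = 145 − 33 = 112
  Y = 262 − 6·112 = -410
  B = 245 − 2·87 + 3·(-410) = -1159
Comparing — Policy A: B=-1515, Policy B: B=-1273, Policy C: B=-1159. Highest is -1159 (Policy C).

-1159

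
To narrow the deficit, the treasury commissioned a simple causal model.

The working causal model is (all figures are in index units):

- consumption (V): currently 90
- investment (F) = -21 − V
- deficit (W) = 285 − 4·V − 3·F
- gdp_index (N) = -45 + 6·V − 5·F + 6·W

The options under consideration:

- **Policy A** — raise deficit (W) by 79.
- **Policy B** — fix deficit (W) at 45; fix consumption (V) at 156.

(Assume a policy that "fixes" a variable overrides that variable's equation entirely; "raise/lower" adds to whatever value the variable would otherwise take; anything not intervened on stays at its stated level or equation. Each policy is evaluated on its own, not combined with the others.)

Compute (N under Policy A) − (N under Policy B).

1026

Policy A (W + 79):
  V = 90
  F = -21 − 90 = -111
  W = 285 − 4·90 − 3·(-111) (+79 from intervention) = 337
  N = -45 + 6·90 − 5·(-111) + 6·337 = 3072
Policy B (W := 45, V := 156):
  V = 156
  F = -21 − 156 = -177
  W = 45
  N = -45 + 6·156 − 5·(-177) + 6·45 = 2046
N: 3072 − 2046 = 1026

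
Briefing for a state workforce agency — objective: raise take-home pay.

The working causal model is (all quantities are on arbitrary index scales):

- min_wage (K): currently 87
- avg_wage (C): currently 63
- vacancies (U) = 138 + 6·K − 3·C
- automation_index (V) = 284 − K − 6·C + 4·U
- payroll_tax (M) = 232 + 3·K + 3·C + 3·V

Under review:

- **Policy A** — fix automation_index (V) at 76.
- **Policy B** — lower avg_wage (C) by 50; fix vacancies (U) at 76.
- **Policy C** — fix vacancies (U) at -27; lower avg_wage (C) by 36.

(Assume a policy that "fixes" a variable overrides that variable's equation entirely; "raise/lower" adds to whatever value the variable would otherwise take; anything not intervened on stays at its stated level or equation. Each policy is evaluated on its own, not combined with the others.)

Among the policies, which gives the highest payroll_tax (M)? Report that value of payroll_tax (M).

1801

Policy A (V := 76):
  K = 87
  C = 63
  U = 138 + 6·87 − 3·63 = 471
  V = 76
  M = 232 + 3·87 + 3·63 + 3·76 = 910
Policy B (C − 50, U := 76):
  K = 87
  C = 63 − 50 = 13
  U = 76
  V = 284 − 87 − 6·13 + 4·76 = 423
  M = 232 + 3·87 + 3·13 + 3·423 = 1801
Policy C (U := -27, C − 36):
  K = 87
  C = 63 − 36 = 27
  U = -27
  V = 284 − 87 − 6·27 + 4·(-27) = -73
  M = 232 + 3·87 + 3·27 + 3·(-73) = 355
Comparing — Policy A: M=910, Policy B: M=1801, Policy C: M=355. Highest is 1801 (Policy B).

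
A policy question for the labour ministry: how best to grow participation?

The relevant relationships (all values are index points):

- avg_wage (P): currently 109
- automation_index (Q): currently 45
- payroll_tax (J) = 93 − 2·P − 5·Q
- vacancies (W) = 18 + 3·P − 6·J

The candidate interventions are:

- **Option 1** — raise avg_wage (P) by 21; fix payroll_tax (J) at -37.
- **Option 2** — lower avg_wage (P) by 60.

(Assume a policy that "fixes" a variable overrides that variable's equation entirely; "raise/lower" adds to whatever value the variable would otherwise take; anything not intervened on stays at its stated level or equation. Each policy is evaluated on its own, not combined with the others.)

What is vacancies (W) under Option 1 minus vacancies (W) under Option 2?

-915

Option 1 (P + 21, J := -37):
  P = 109 + 21 = 130
  Q = 45
  J = -37
  W = 18 + 3·130 − 6·(-37) = 630
Option 2 (P − 60):
  P = 109 − 60 = 49
  Q = 45
  J = 93 − 2·49 − 5·45 = -230
  W = 18 + 3·49 − 6·(-230) = 1545
W: 630 − 1545 = -915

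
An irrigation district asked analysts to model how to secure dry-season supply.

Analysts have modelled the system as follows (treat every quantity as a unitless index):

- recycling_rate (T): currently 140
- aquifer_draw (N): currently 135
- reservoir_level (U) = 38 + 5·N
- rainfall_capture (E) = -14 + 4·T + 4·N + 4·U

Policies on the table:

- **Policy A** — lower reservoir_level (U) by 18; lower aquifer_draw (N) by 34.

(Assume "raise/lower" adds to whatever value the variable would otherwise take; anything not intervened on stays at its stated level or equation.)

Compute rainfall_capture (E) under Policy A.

Policy A (U − 18, N − 34):
  T = 140
  N = 135 − 34 = 101
  U = 38 + 5·101 (−18 from intervention) = 525
  E = -14 + 4·140 + 4·101 + 4·525 = 3050

3050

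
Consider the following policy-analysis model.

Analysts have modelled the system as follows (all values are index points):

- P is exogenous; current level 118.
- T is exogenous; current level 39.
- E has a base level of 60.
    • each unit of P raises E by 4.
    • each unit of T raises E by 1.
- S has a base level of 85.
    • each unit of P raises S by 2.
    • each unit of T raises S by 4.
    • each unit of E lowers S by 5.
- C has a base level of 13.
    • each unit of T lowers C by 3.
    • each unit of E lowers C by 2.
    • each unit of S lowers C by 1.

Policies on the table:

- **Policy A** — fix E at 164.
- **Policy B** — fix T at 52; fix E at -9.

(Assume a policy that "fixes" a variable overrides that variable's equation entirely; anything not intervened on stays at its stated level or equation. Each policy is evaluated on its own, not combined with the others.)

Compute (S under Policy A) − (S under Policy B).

-917

Policy A (E := 164):
  P = 118
  T = 39
  E = 164
  S = 85 + 2·118 + 4·39 − 5·164 = -343
Policy B (T := 52, E := -9):
  P = 118
  T = 52
  E = -9
  S = 85 + 2·118 + 4·52 − 5·(-9) = 574
S: -343 − 574 = -917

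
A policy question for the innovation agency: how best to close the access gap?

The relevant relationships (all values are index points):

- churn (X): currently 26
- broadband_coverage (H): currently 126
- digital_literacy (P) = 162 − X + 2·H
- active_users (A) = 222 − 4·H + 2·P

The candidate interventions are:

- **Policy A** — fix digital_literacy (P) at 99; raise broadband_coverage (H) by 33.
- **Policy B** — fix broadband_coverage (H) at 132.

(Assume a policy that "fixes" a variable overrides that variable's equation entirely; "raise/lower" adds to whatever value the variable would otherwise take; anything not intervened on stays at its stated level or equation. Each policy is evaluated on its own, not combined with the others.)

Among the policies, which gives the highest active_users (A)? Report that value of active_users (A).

494

Policy A (P := 99, H + 33):
  X = 26
  H = 126 + 33 = 159
  P = 99
  A = 222 − 4·159 + 2·99 = -216
Policy B (H := 132):
  X = 26
  H = 132
  P = 162 − 26 + 2·132 = 400
  A = 222 − 4·132 + 2·400 = 494
Comparing — Policy A: A=-216, Policy B: A=494. Highest is 494 (Policy B).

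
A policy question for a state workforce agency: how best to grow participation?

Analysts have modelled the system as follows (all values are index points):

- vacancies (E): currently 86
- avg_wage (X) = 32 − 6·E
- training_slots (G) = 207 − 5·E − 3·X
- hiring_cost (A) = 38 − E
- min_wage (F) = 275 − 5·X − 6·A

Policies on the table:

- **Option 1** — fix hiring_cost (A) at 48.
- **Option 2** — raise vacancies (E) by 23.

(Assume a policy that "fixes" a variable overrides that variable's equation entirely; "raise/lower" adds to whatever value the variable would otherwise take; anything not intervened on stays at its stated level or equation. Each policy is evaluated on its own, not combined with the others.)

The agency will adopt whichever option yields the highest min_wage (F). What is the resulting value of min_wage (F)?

3811

Option 1 (A := 48):
  E = 86
  X = 32 − 6·86 = -484
  A = 48
  F = 275 − 5·(-484) − 6·48 = 2407
Option 2 (E + 23):
  E = 86 + 23 = 109
  X = 32 − 6·109 = -622
  A = 38 − 109 = -71
  F = 275 − 5·(-622) − 6·(-71) = 3811
Comparing — Option 1: F=2407, Option 2: F=3811. Highest is 3811 (Option 2).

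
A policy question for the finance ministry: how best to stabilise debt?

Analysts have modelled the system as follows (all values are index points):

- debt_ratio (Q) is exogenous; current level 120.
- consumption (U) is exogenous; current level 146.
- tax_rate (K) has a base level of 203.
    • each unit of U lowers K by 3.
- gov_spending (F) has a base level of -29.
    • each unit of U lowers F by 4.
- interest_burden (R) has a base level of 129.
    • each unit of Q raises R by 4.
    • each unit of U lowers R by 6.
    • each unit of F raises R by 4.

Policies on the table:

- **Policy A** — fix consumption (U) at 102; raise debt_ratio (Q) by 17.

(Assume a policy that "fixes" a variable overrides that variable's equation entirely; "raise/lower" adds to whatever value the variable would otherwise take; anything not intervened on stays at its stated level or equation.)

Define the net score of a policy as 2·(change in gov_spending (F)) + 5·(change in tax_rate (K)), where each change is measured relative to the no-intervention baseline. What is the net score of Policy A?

Baseline:
  U = 146
  K = 203 − 3·146 = -235
  F = -29 − 4·146 = -613
Policy A (U := 102, Q + 17):
  U = 102
  K = 203 − 3·102 = -103
  F = -29 − 4·102 = -437
ΔF = -437 − (-613) = 176; ΔK = -103 − (-235) = 132
Score = 2·176 + 5·132 = 1012

1012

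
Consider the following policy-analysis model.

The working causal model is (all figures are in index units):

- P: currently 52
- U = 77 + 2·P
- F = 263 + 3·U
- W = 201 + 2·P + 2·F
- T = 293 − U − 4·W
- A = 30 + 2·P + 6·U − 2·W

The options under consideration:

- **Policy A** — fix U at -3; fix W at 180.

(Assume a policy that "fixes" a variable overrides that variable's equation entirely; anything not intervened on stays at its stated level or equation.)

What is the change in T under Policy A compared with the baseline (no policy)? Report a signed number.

Baseline:
  P = 52
  U = 77 + 2·52 = 181
  F = 263 + 3·181 = 806
  W = 201 + 2·52 + 2·806 = 1917
  T = 293 − 181 − 4·1917 = -7556
Policy A (U := -3, W := 180):
  P = 52
  U = -3
  F = 263 + 3·(-3) = 254
  W = 180
  T = 293 − (-3) − 4·180 = -424
Change in T: -424 − (-7556) = 7132

7132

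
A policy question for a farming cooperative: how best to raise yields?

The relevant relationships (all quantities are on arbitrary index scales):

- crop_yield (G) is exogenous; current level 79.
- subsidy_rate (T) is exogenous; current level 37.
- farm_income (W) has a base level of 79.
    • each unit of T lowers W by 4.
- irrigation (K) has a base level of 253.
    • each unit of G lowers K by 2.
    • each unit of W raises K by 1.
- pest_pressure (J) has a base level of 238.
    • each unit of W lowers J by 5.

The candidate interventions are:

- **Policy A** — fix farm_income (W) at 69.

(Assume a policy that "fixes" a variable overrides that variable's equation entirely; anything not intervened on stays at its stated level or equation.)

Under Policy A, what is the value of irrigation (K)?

164

Policy A (W := 69):
  G = 79
  T = 37
  W = 69
  K = 253 − 2·79 + 69 = 164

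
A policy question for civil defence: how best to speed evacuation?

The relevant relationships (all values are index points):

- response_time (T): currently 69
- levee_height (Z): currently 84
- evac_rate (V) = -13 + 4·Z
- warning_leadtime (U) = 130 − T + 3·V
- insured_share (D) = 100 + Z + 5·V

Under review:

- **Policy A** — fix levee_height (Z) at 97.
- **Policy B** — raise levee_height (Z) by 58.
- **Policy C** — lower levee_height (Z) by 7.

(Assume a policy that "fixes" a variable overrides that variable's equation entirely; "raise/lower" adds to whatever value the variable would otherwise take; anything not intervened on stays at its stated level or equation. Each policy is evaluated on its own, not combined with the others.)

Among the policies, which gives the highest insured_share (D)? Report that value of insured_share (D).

3017

Policy A (Z := 97):
  Z = 97
  V = -13 + 4·97 = 375
  D = 100 + 97 + 5·375 = 2072
Policy B (Z + 58):
  Z = 84 + 58 = 142
  V = -13 + 4·142 = 555
  D = 100 + 142 + 5·555 = 3017
Policy C (Z − 7):
  Z = 84 − 7 = 77
  V = -13 + 4·77 = 295
  D = 100 + 77 + 5·295 = 1652
Comparing — Policy A: D=2072, Policy B: D=3017, Policy C: D=1652. Highest is 3017 (Policy B).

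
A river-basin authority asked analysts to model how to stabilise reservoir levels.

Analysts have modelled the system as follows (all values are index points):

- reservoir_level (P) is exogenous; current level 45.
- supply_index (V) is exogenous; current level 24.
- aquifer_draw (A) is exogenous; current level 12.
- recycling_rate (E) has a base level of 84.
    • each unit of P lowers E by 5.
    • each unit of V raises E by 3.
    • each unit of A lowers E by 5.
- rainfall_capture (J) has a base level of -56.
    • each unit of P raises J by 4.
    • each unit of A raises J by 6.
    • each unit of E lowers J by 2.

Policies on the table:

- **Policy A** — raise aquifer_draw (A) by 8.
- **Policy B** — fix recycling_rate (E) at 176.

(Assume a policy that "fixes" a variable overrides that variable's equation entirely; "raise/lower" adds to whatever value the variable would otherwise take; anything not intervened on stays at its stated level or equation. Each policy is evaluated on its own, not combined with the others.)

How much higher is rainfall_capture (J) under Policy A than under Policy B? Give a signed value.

Policy A (A + 8):
  P = 45
  V = 24
  A = 12 + 8 = 20
  E = 84 − 5·45 + 3·24 − 5·20 = -169
  J = -56 + 4·45 + 6·20 − 2·(-169) = 582
Policy B (E := 176):
  P = 45
  V = 24
  A = 12
  E = 176
  J = -56 + 4·45 + 6·12 − 2·176 = -156
J: 582 − (-156) = 738

738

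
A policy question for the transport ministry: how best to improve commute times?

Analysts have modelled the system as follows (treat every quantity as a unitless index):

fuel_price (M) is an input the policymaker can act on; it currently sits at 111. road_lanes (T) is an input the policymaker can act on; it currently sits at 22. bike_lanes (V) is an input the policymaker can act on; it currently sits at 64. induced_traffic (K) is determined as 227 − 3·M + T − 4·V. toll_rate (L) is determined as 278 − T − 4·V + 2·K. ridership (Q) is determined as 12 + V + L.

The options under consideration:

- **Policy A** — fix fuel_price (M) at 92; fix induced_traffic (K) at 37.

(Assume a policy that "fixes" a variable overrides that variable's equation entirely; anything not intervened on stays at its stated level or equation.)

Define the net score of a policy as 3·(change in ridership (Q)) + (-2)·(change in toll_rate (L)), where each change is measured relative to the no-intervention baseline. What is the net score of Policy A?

Baseline:
  M = 111
  T = 22
  V = 64
  K = 227 − 3·111 + 22 − 4·64 = -340
  L = 278 − 22 − 4·64 + 2·(-340) = -680
  Q = 12 + 64 + (-680) = -604
Policy A (M := 92, K := 37):
  M = 92
  T = 22
  V = 64
  K = 37
  L = 278 − 22 − 4·64 + 2·37 = 74
  Q = 12 + 64 + 74 = 150
ΔQ = 150 − (-604) = 754; ΔL = 74 − (-680) = 754
Score = 3·754 + (-2)·754 = 754

754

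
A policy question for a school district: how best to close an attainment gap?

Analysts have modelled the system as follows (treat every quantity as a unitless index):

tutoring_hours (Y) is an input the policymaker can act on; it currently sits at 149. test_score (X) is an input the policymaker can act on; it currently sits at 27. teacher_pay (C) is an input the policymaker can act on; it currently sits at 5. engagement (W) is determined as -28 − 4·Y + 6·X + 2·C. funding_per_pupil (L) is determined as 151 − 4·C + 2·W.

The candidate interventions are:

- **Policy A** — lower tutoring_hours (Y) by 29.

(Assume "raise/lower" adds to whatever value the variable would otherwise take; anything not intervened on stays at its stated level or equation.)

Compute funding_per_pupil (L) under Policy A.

-541

Policy A (Y − 29):
  Y = 149 − 29 = 120
  X = 27
  C = 5
  W = -28 − 4·120 + 6·27 + 2·5 = -336
  L = 151 − 4·5 + 2·(-336) = -541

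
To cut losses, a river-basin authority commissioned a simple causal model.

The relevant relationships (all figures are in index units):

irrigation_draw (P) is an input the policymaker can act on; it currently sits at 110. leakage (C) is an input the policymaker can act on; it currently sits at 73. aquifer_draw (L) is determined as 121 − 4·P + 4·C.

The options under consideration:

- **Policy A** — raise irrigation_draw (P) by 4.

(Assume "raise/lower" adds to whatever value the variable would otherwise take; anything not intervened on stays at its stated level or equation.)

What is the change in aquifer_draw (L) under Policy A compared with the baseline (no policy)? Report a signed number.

-16

Baseline:
  P = 110
  C = 73
  L = 121 − 4·110 + 4·73 = -27
Policy A (P + 4):
  P = 110 + 4 = 114
  C = 73
  L = 121 − 4·114 + 4·73 = -43
Change in L: -43 − (-27) = -16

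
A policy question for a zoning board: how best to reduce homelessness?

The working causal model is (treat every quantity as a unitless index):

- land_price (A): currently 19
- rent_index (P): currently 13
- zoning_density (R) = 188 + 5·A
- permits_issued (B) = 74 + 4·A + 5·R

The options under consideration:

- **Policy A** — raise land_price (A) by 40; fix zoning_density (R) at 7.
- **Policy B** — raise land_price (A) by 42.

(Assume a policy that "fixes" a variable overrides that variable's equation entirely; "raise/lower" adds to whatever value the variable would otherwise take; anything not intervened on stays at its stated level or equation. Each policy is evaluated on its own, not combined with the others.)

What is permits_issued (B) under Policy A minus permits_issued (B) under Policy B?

-2438

Policy A (A + 40, R := 7):
  A = 19 + 40 = 59
  R = 7
  B = 74 + 4·59 + 5·7 = 345
Policy B (A + 42):
  A = 19 + 42 = 61
  R = 188 + 5·61 = 493
  B = 74 + 4·61 + 5·493 = 2783
B: 345 − 2783 = -2438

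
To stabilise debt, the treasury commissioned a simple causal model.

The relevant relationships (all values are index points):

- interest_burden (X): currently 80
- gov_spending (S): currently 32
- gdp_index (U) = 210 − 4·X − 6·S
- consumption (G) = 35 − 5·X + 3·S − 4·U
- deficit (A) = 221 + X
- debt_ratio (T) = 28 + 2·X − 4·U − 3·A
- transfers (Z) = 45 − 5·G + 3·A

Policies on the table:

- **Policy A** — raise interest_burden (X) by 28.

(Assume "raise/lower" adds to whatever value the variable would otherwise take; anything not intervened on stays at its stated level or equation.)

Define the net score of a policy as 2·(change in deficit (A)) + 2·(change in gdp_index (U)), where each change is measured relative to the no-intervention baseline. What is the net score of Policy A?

-168

Baseline:
  X = 80
  S = 32
  U = 210 − 4·80 − 6·32 = -302
  A = 221 + 80 = 301
Policy A (X + 28):
  X = 80 + 28 = 108
  S = 32
  U = 210 − 4·108 − 6·32 = -414
  A = 221 + 108 = 329
ΔA = 329 − 301 = 28; ΔU = -414 − (-302) = -112
Score = 2·28 + 2·(-112) = -168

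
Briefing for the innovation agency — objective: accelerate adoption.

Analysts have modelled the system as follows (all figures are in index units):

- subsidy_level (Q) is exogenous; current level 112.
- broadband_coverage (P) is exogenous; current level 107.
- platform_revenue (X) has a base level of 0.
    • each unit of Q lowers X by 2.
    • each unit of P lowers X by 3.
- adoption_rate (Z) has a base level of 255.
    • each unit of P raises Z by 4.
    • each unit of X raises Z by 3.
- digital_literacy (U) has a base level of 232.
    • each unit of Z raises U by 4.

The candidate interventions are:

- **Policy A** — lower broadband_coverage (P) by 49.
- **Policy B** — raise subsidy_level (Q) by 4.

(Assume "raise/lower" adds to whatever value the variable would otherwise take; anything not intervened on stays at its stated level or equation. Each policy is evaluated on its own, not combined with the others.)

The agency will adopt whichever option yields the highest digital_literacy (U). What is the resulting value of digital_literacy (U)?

-2596

Policy A (P − 49):
  Q = 112
  P = 107 − 49 = 58
  X = 0 − 2·112 − 3·58 = -398
  Z = 255 + 4·58 + 3·(-398) = -707
  U = 232 + 4·(-707) = -2596
Policy B (Q + 4):
  Q = 112 + 4 = 116
  P = 107
  X = 0 − 2·116 − 3·107 = -553
  Z = 255 + 4·107 + 3·(-553) = -976
  U = 232 + 4·(-976) = -3672
Comparing — Policy A: U=-2596, Policy B: U=-3672. Highest is -2596 (Policy A).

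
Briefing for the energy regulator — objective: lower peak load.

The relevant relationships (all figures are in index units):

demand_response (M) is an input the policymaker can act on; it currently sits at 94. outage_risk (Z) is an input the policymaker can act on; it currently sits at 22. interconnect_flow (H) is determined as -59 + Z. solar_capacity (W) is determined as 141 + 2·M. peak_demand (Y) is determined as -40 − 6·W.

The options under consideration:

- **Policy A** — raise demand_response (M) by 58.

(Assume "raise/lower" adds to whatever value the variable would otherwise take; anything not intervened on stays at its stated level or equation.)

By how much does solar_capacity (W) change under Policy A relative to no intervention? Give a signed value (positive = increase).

Baseline:
  M = 94
  W = 141 + 2·94 = 329
Policy A (M + 58):
  M = 94 + 58 = 152
  W = 141 + 2·152 = 445
Change in W: 445 − 329 = 116

116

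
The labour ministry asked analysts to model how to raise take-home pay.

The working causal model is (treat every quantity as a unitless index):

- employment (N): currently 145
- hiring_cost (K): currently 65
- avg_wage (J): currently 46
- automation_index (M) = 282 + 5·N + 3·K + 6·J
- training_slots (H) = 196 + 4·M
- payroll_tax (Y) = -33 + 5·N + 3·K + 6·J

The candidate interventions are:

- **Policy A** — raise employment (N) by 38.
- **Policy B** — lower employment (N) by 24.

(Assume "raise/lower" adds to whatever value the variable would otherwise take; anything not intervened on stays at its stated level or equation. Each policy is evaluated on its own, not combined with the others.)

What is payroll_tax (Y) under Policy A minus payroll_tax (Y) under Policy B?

310

Policy A (N + 38):
  N = 145 + 38 = 183
  K = 65
  J = 46
  Y = -33 + 5·183 + 3·65 + 6·46 = 1353
Policy B (N − 24):
  N = 145 − 24 = 121
  K = 65
  J = 46
  Y = -33 + 5·121 + 3·65 + 6·46 = 1043
Y: 1353 − 1043 = 310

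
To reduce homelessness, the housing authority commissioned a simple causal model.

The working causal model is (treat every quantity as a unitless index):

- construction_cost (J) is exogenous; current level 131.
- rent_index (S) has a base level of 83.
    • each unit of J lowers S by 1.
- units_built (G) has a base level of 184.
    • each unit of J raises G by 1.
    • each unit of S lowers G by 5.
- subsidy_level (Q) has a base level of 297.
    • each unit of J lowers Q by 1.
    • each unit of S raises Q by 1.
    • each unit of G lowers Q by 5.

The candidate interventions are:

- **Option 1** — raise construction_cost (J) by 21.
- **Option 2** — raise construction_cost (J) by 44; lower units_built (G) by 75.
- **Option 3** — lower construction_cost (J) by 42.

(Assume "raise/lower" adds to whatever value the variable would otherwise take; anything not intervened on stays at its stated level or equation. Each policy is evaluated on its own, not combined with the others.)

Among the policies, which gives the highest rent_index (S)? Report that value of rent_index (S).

Option 1 (J + 21):
  J = 131 + 21 = 152
  S = 83 − 152 = -69
Option 2 (J + 44, G − 75):
  J = 131 + 44 = 175
  S = 83 − 175 = -92
Option 3 (J − 42):
  J = 131 − 42 = 89
  S = 83 − 89 = -6
Comparing — Option 1: S=-69, Option 2: S=-92, Option 3: S=-6. Highest is -6 (Option 3).

-6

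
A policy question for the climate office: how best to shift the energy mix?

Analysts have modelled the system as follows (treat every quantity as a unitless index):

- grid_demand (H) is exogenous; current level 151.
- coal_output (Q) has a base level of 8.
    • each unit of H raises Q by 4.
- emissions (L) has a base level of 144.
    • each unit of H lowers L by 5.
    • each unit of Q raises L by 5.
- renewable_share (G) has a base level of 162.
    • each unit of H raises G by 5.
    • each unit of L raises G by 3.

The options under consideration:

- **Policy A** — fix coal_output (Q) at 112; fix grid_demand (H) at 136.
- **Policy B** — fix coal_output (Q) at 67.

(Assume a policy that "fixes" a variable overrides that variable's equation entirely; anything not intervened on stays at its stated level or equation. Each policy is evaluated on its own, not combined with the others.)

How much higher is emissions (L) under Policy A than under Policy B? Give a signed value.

Policy A (Q := 112, H := 136):
  H = 136
  Q = 112
  L = 144 − 5·136 + 5·112 = 24
Policy B (Q := 67):
  H = 151
  Q = 67
  L = 144 − 5·151 + 5·67 = -276
L: 24 − (-276) = 300

300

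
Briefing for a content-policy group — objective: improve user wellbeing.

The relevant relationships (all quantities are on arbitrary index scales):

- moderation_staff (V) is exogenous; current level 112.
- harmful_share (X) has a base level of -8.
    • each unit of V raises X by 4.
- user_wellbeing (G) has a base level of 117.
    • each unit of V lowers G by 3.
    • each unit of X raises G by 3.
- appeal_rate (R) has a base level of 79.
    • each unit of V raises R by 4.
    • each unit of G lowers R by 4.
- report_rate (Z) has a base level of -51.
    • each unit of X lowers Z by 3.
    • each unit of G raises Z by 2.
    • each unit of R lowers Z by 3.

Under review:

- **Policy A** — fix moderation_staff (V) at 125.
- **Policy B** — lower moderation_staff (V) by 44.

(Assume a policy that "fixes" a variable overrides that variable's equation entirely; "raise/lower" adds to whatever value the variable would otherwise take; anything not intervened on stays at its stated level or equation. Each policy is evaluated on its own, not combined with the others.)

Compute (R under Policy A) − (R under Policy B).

Policy A (V := 125):
  V = 125
  X = -8 + 4·125 = 492
  G = 117 − 3·125 + 3·492 = 1218
  R = 79 + 4·125 − 4·1218 = -4293
Policy B (V − 44):
  V = 112 − 44 = 68
  X = -8 + 4·68 = 264
  G = 117 − 3·68 + 3·264 = 705
  R = 79 + 4·68 − 4·705 = -2469
R: -4293 − (-2469) = -1824

-1824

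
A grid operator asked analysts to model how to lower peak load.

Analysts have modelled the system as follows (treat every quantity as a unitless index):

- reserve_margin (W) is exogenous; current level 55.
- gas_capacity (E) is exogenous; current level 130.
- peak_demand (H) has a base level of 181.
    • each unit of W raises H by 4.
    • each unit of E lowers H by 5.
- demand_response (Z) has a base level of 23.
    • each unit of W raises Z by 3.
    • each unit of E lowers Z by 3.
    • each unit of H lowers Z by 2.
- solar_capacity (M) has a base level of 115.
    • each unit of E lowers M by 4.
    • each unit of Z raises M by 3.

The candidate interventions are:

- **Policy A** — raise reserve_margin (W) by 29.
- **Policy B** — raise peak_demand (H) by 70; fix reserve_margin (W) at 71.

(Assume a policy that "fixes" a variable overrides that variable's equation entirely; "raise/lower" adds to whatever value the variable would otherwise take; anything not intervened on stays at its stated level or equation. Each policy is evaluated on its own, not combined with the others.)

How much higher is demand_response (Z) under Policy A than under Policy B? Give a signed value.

75

Policy A (W + 29):
  W = 55 + 29 = 84
  E = 130
  H = 181 + 4·84 − 5·130 = -133
  Z = 23 + 3·84 − 3·130 − 2·(-133) = 151
Policy B (H + 70, W := 71):
  W = 71
  E = 130
  H = 181 + 4·71 − 5·130 (+70 from intervention) = -115
  Z = 23 + 3·71 − 3·130 − 2·(-115) = 76
Z: 151 − 76 = 75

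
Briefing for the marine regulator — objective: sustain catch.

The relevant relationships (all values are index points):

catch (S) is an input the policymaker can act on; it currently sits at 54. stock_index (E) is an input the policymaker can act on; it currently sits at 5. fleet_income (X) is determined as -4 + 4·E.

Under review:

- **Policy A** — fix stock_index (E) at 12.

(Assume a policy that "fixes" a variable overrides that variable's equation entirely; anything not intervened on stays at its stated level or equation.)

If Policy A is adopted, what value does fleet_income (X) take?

44

Policy A (E := 12):
  E = 12
  X = -4 + 4·12 = 44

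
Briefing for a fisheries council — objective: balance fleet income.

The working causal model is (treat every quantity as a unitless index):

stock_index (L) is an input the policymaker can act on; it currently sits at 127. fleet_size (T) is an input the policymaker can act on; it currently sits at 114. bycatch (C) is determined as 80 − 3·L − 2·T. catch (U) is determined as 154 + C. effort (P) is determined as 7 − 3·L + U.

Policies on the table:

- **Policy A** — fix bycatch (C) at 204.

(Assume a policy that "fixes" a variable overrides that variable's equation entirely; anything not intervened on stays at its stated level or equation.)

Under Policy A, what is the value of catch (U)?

Policy A (C := 204):
  L = 127
  T = 114
  C = 204
  U = 154 + 204 = 358

358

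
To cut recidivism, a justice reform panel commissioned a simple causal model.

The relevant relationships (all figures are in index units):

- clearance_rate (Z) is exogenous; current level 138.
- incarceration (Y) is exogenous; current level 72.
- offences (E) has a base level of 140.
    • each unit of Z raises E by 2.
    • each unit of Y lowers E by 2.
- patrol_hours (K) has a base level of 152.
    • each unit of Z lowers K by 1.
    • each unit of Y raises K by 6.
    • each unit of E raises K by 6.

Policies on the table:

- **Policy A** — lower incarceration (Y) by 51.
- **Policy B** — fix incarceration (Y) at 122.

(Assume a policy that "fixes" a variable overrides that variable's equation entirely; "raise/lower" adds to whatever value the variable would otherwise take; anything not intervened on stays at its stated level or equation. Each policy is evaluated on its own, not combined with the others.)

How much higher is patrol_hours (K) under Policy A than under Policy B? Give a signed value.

Policy A (Y − 51):
  Z = 138
  Y = 72 − 51 = 21
  E = 140 + 2·138 − 2·21 = 374
  K = 152 − 138 + 6·21 + 6·374 = 2384
Policy B (Y := 122):
  Z = 138
  Y = 122
  E = 140 + 2·138 − 2·122 = 172
  K = 152 − 138 + 6·122 + 6·172 = 1778
K: 2384 − 1778 = 606

606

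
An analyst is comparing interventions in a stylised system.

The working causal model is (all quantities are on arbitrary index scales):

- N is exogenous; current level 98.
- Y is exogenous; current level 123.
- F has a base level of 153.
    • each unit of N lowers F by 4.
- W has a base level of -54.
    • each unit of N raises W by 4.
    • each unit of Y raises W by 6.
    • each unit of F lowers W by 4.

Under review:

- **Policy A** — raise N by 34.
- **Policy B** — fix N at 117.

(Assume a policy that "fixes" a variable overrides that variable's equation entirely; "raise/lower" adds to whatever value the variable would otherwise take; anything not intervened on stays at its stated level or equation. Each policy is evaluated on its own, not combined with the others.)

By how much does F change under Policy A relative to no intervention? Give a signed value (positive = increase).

Baseline:
  N = 98
  F = 153 − 4·98 = -239
Policy A (N + 34):
  N = 98 + 34 = 132
  F = 153 − 4·132 = -375
Change in F: -375 − (-239) = -136

-136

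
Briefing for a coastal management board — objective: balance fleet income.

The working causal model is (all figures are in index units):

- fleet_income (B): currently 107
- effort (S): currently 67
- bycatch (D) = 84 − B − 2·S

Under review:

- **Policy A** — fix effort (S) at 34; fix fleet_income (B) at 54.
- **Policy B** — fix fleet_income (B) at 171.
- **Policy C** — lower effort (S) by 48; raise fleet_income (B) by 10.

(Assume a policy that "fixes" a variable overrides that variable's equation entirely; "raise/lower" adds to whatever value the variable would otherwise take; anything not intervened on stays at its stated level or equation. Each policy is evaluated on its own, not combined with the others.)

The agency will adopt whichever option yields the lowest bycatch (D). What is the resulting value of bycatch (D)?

Policy A (S := 34, B := 54):
  B = 54
  S = 34
  D = 84 − 54 − 2·34 = -38
Policy B (B := 171):
  B = 171
  S = 67
  D = 84 − 171 − 2·67 = -221
Policy C (S − 48, B + 10):
  B = 107 + 10 = 117
  S = 67 − 48 = 19
  D = 84 − 117 − 2·19 = -71
Comparing — Policy A: D=-38, Policy B: D=-221, Policy C: D=-71. Lowest is -221 (Policy B).

-221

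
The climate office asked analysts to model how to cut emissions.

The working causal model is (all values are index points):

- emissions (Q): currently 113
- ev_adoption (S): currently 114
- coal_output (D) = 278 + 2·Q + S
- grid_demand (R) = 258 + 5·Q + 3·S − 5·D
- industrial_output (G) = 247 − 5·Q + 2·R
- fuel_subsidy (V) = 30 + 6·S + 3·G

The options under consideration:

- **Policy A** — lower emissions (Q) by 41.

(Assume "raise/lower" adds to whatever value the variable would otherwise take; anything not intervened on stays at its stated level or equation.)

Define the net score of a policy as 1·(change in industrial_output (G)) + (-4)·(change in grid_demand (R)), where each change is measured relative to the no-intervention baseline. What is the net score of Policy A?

Baseline:
  Q = 113
  S = 114
  D = 278 + 2·113 + 114 = 618
  R = 258 + 5·113 + 3·114 − 5·618 = -1925
  G = 247 − 5·113 + 2·(-1925) = -4168
Policy A (Q − 41):
  Q = 113 − 41 = 72
  S = 114
  D = 278 + 2·72 + 114 = 536
  R = 258 + 5·72 + 3·114 − 5·536 = -1720
  G = 247 − 5·72 + 2·(-1720) = -3553
ΔG = -3553 − (-4168) = 615; ΔR = -1720 − (-1925) = 205
Score = 1·615 + (-4)·205 = -205

-205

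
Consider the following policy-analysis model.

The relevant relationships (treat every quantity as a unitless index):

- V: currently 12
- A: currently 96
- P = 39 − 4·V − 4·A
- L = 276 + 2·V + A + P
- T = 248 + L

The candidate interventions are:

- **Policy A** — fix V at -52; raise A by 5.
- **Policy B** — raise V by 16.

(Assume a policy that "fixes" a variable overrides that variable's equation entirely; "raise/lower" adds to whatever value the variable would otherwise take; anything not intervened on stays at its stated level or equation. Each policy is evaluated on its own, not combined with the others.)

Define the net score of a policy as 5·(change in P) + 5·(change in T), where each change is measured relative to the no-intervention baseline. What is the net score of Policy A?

1745

Baseline:
  V = 12
  A = 96
  P = 39 − 4·12 − 4·96 = -393
  L = 276 + 2·12 + 96 + (-393) = 3
  T = 248 + 3 = 251
Policy A (V := -52, A + 5):
  V = -52
  A = 96 + 5 = 101
  P = 39 − 4·(-52) − 4·101 = -157
  L = 276 + 2·(-52) + 101 + (-157) = 116
  T = 248 + 116 = 364
ΔP = -157 − (-393) = 236; ΔT = 364 − 251 = 113
Score = 5·236 + 5·113 = 1745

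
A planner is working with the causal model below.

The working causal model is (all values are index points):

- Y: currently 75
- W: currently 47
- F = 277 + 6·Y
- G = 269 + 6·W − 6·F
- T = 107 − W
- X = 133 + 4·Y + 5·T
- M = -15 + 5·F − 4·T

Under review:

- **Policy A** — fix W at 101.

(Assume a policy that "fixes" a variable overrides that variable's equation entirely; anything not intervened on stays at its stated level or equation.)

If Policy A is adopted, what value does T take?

6

Policy A (W := 101):
  W = 101
  T = 107 − 101 = 6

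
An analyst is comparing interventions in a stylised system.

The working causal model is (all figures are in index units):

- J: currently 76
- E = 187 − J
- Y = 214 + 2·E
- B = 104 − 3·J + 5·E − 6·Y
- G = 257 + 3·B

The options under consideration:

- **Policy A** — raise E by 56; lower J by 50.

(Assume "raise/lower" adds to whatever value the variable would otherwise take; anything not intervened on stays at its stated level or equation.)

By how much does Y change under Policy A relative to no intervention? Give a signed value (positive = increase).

Baseline:
  J = 76
  E = 187 − 76 = 111
  Y = 214 + 2·111 = 436
Policy A (E + 56, J − 50):
  J = 76 − 50 = 26
  E = 187 − 26 (+56 from intervention) = 217
  Y = 214 + 2·217 = 648
Change in Y: 648 − 436 = 212

212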